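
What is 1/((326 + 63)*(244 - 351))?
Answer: -1/41623 ≈ -2.4025e-5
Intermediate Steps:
1/((326 + 63)*(244 - 351)) = 1/(389*(-107)) = 1/(-41623) = -1/41623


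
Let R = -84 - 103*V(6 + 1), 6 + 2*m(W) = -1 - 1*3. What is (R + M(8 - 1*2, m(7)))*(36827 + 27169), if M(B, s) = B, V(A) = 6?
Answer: -44541216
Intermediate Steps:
m(W) = -5 (m(W) = -3 + (-1 - 1*3)/2 = -3 + (-1 - 3)/2 = -3 + (½)*(-4) = -3 - 2 = -5)
R = -702 (R = -84 - 103*6 = -84 - 618 = -702)
(R + M(8 - 1*2, m(7)))*(36827 + 27169) = (-702 + (8 - 1*2))*(36827 + 27169) = (-702 + (8 - 2))*63996 = (-702 + 6)*63996 = -696*63996 = -44541216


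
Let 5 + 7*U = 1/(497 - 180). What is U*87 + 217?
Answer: 343715/2219 ≈ 154.90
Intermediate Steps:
U = -1584/2219 (U = -5/7 + 1/(7*(497 - 180)) = -5/7 + (1/7)/317 = -5/7 + (1/7)*(1/317) = -5/7 + 1/2219 = -1584/2219 ≈ -0.71383)
U*87 + 217 = -1584/2219*87 + 217 = -137808/2219 + 217 = 343715/2219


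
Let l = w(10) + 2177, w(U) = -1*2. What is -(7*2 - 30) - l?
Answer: -2159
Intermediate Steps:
w(U) = -2
l = 2175 (l = -2 + 2177 = 2175)
-(7*2 - 30) - l = -(7*2 - 30) - 1*2175 = -(14 - 30) - 2175 = -1*(-16) - 2175 = 16 - 2175 = -2159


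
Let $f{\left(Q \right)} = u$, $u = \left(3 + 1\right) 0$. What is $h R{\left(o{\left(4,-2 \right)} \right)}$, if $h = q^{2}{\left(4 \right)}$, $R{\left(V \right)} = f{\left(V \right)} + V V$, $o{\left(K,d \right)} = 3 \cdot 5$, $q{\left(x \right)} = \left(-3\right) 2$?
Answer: $8100$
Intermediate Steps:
$u = 0$ ($u = 4 \cdot 0 = 0$)
$f{\left(Q \right)} = 0$
$q{\left(x \right)} = -6$
$o{\left(K,d \right)} = 15$
$R{\left(V \right)} = V^{2}$ ($R{\left(V \right)} = 0 + V V = 0 + V^{2} = V^{2}$)
$h = 36$ ($h = \left(-6\right)^{2} = 36$)
$h R{\left(o{\left(4,-2 \right)} \right)} = 36 \cdot 15^{2} = 36 \cdot 225 = 8100$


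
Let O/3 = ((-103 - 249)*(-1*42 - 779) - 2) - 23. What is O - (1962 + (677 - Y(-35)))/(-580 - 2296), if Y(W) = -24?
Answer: 2493209939/2876 ≈ 8.6690e+5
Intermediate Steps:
O = 866901 (O = 3*(((-103 - 249)*(-1*42 - 779) - 2) - 23) = 3*((-352*(-42 - 779) - 2) - 23) = 3*((-352*(-821) - 2) - 23) = 3*((288992 - 2) - 23) = 3*(288990 - 23) = 3*288967 = 866901)
O - (1962 + (677 - Y(-35)))/(-580 - 2296) = 866901 - (1962 + (677 - 1*(-24)))/(-580 - 2296) = 866901 - (1962 + (677 + 24))/(-2876) = 866901 - (1962 + 701)*(-1)/2876 = 866901 - 2663*(-1)/2876 = 866901 - 1*(-2663/2876) = 866901 + 2663/2876 = 2493209939/2876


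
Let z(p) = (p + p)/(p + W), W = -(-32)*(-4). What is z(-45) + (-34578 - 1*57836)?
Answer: -15987532/173 ≈ -92414.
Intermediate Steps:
W = -128 (W = -1*128 = -128)
z(p) = 2*p/(-128 + p) (z(p) = (p + p)/(p - 128) = (2*p)/(-128 + p) = 2*p/(-128 + p))
z(-45) + (-34578 - 1*57836) = 2*(-45)/(-128 - 45) + (-34578 - 1*57836) = 2*(-45)/(-173) + (-34578 - 57836) = 2*(-45)*(-1/173) - 92414 = 90/173 - 92414 = -15987532/173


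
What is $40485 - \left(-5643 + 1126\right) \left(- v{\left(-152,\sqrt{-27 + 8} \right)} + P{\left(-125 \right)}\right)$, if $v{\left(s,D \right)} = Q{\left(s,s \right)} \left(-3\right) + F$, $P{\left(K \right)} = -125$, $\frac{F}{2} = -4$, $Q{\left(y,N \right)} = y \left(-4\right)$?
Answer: $7751004$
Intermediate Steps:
$Q{\left(y,N \right)} = - 4 y$
$F = -8$ ($F = 2 \left(-4\right) = -8$)
$v{\left(s,D \right)} = -8 + 12 s$ ($v{\left(s,D \right)} = - 4 s \left(-3\right) - 8 = 12 s - 8 = -8 + 12 s$)
$40485 - \left(-5643 + 1126\right) \left(- v{\left(-152,\sqrt{-27 + 8} \right)} + P{\left(-125 \right)}\right) = 40485 - \left(-5643 + 1126\right) \left(- (-8 + 12 \left(-152\right)) - 125\right) = 40485 - - 4517 \left(- (-8 - 1824) - 125\right) = 40485 - - 4517 \left(\left(-1\right) \left(-1832\right) - 125\right) = 40485 - - 4517 \left(1832 - 125\right) = 40485 - \left(-4517\right) 1707 = 40485 - -7710519 = 40485 + 7710519 = 7751004$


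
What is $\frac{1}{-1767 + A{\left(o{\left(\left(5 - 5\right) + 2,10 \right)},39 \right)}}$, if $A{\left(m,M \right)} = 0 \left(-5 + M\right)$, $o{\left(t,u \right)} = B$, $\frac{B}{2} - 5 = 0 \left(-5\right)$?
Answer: $- \frac{1}{1767} \approx -0.00056593$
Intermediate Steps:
$B = 10$ ($B = 10 + 2 \cdot 0 \left(-5\right) = 10 + 2 \cdot 0 = 10 + 0 = 10$)
$o{\left(t,u \right)} = 10$
$A{\left(m,M \right)} = 0$
$\frac{1}{-1767 + A{\left(o{\left(\left(5 - 5\right) + 2,10 \right)},39 \right)}} = \frac{1}{-1767 + 0} = \frac{1}{-1767} = - \frac{1}{1767}$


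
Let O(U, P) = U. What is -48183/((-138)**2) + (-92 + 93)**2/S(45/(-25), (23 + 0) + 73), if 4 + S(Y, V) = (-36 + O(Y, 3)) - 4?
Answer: -3709709/1453692 ≈ -2.5519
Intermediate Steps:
S(Y, V) = -44 + Y (S(Y, V) = -4 + ((-36 + Y) - 4) = -4 + (-40 + Y) = -44 + Y)
-48183/((-138)**2) + (-92 + 93)**2/S(45/(-25), (23 + 0) + 73) = -48183/((-138)**2) + (-92 + 93)**2/(-44 + 45/(-25)) = -48183/19044 + 1**2/(-44 + 45*(-1/25)) = -48183*1/19044 + 1/(-44 - 9/5) = -16061/6348 + 1/(-229/5) = -16061/6348 + 1*(-5/229) = -16061/6348 - 5/229 = -3709709/1453692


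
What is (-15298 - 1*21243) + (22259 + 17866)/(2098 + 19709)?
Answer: -265603154/7269 ≈ -36539.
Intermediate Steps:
(-15298 - 1*21243) + (22259 + 17866)/(2098 + 19709) = (-15298 - 21243) + 40125/21807 = -36541 + 40125*(1/21807) = -36541 + 13375/7269 = -265603154/7269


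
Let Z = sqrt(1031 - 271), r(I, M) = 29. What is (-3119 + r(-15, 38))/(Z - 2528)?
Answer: 325480/266251 + 515*sqrt(190)/532502 ≈ 1.2358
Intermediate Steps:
Z = 2*sqrt(190) (Z = sqrt(760) = 2*sqrt(190) ≈ 27.568)
(-3119 + r(-15, 38))/(Z - 2528) = (-3119 + 29)/(2*sqrt(190) - 2528) = -3090/(-2528 + 2*sqrt(190))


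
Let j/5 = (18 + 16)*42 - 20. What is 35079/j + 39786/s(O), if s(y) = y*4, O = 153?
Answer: 2284559/32640 ≈ 69.993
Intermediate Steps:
s(y) = 4*y
j = 7040 (j = 5*((18 + 16)*42 - 20) = 5*(34*42 - 20) = 5*(1428 - 20) = 5*1408 = 7040)
35079/j + 39786/s(O) = 35079/7040 + 39786/((4*153)) = 35079*(1/7040) + 39786/612 = 3189/640 + 39786*(1/612) = 3189/640 + 6631/102 = 2284559/32640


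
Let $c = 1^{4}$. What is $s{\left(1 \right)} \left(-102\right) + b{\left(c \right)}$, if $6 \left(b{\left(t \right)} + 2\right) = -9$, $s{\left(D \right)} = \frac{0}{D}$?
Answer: $- \frac{7}{2} \approx -3.5$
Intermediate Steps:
$c = 1$
$s{\left(D \right)} = 0$
$b{\left(t \right)} = - \frac{7}{2}$ ($b{\left(t \right)} = -2 + \frac{1}{6} \left(-9\right) = -2 - \frac{3}{2} = - \frac{7}{2}$)
$s{\left(1 \right)} \left(-102\right) + b{\left(c \right)} = 0 \left(-102\right) - \frac{7}{2} = 0 - \frac{7}{2} = - \frac{7}{2}$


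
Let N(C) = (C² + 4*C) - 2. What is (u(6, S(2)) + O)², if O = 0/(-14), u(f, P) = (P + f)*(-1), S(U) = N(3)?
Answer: 625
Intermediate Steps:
N(C) = -2 + C² + 4*C
S(U) = 19 (S(U) = -2 + 3² + 4*3 = -2 + 9 + 12 = 19)
u(f, P) = -P - f
O = 0 (O = 0*(-1/14) = 0)
(u(6, S(2)) + O)² = ((-1*19 - 1*6) + 0)² = ((-19 - 6) + 0)² = (-25 + 0)² = (-25)² = 625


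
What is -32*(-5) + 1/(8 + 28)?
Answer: 5761/36 ≈ 160.03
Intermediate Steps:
-32*(-5) + 1/(8 + 28) = 160 + 1/36 = 5761/36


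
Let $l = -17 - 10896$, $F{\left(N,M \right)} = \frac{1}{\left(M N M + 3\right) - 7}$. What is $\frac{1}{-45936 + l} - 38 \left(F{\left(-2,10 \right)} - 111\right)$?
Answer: $\frac{24459566393}{5798598} \approx 4218.2$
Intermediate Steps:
$F{\left(N,M \right)} = \frac{1}{-4 + N M^{2}}$ ($F{\left(N,M \right)} = \frac{1}{\left(N M^{2} + 3\right) - 7} = \frac{1}{\left(3 + N M^{2}\right) - 7} = \frac{1}{-4 + N M^{2}}$)
$l = -10913$ ($l = -17 - 10896 = -10913$)
$\frac{1}{-45936 + l} - 38 \left(F{\left(-2,10 \right)} - 111\right) = \frac{1}{-45936 - 10913} - 38 \left(\frac{1}{-4 - 2 \cdot 10^{2}} - 111\right) = \frac{1}{-56849} - 38 \left(\frac{1}{-4 - 200} - 111\right) = - \frac{1}{56849} - 38 \left(\frac{1}{-4 - 200} - 111\right) = - \frac{1}{56849} - 38 \left(\frac{1}{-204} - 111\right) = - \frac{1}{56849} - 38 \left(- \frac{1}{204} - 111\right) = - \frac{1}{56849} - 38 \left(- \frac{22645}{204}\right) = - \frac{1}{56849} - - \frac{430255}{102} = - \frac{1}{56849} + \frac{430255}{102} = \frac{24459566393}{5798598}$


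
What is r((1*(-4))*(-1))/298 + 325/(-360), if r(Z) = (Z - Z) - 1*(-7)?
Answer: -9433/10728 ≈ -0.87929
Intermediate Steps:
r(Z) = 7 (r(Z) = 0 + 7 = 7)
r((1*(-4))*(-1))/298 + 325/(-360) = 7/298 + 325/(-360) = 7*(1/298) + 325*(-1/360) = 7/298 - 65/72 = -9433/10728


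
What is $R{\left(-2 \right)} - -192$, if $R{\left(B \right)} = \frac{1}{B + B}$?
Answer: $\frac{767}{4} \approx 191.75$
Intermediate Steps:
$R{\left(B \right)} = \frac{1}{2 B}$
$R{\left(-2 \right)} - -192 = \frac{1}{2 \left(-2\right)} - -192 = \frac{1}{2} \left(- \frac{1}{2}\right) + 192 = - \frac{1}{4} + 192 = \frac{767}{4}$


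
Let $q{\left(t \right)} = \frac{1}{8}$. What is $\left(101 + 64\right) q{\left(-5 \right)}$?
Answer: $\frac{165}{8} \approx 20.625$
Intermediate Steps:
$q{\left(t \right)} = \frac{1}{8}$
$\left(101 + 64\right) q{\left(-5 \right)} = \left(101 + 64\right) \frac{1}{8} = 165 \cdot \frac{1}{8} = \frac{165}{8}$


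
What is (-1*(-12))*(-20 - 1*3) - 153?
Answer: -429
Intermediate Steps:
(-1*(-12))*(-20 - 1*3) - 153 = 12*(-20 - 3) - 153 = 12*(-23) - 153 = -276 - 153 = -429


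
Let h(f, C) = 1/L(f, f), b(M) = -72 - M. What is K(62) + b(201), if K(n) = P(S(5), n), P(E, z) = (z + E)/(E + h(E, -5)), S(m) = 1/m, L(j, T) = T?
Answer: -6787/26 ≈ -261.04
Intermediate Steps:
h(f, C) = 1/f
P(E, z) = (E + z)/(E + 1/E) (P(E, z) = (z + E)/(E + 1/E) = (E + z)/(E + 1/E))
K(n) = 1/26 + 5*n/26 (K(n) = (1/5 + n)/(5*(1 + (1/5)²)) = (⅕ + n)/(5*(1 + (⅕)²)) = (⅕ + n)/(5*(1 + 1/25)) = (⅕ + n)/(5*(26/25)) = (⅕)*(25/26)*(⅕ + n) = 1/26 + 5*n/26)
K(62) + b(201) = (1/26 + (5/26)*62) + (-72 - 1*201) = (1/26 + 155/13) + (-72 - 201) = 311/26 - 273 = -6787/26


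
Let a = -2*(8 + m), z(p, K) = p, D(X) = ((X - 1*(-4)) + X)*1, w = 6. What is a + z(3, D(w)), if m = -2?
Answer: -9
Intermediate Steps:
D(X) = 4 + 2*X (D(X) = ((X + 4) + X)*1 = ((4 + X) + X)*1 = (4 + 2*X)*1 = 4 + 2*X)
a = -12 (a = -2*(8 - 2) = -2*6 = -12)
a + z(3, D(w)) = -12 + 3 = -9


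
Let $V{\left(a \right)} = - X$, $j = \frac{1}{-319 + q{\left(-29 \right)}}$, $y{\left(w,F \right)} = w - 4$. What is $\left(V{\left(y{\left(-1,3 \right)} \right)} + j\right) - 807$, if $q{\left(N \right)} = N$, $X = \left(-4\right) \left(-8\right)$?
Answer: $- \frac{291973}{348} \approx -839.0$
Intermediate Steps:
$X = 32$
$y{\left(w,F \right)} = -4 + w$
$j = - \frac{1}{348}$ ($j = \frac{1}{-319 - 29} = \frac{1}{-348} = - \frac{1}{348} \approx -0.0028736$)
$V{\left(a \right)} = -32$ ($V{\left(a \right)} = \left(-1\right) 32 = -32$)
$\left(V{\left(y{\left(-1,3 \right)} \right)} + j\right) - 807 = \left(-32 - \frac{1}{348}\right) - 807 = - \frac{11137}{348} - 807 = - \frac{291973}{348}$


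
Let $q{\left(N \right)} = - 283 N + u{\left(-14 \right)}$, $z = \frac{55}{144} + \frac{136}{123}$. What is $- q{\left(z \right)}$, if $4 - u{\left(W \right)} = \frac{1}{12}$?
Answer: $\frac{2462465}{5904} \approx 417.08$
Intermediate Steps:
$z = \frac{8783}{5904}$ ($z = 55 \cdot \frac{1}{144} + 136 \cdot \frac{1}{123} = \frac{55}{144} + \frac{136}{123} = \frac{8783}{5904} \approx 1.4876$)
$u{\left(W \right)} = \frac{47}{12}$ ($u{\left(W \right)} = 4 - \frac{1}{12} = \frac{47}{12}$)
$q{\left(N \right)} = \frac{47}{12} - 283 N$ ($q{\left(N \right)} = - 283 N + \frac{47}{12} = \frac{47}{12} - 283 N$)
$- q{\left(z \right)} = - (\frac{47}{12} - \frac{2485589}{5904}) = \left(-1\right) \left(- \frac{2462465}{5904}\right) = \frac{2462465}{5904}$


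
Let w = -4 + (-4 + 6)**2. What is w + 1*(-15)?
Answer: -15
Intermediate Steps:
w = 0 (w = -4 + 2**2 = -4 + 4 = 0)
w + 1*(-15) = 0 + 1*(-15) = 0 - 15 = -15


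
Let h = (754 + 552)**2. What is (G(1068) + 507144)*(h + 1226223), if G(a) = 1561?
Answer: 1491451332595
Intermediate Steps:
h = 1705636 (h = 1306**2 = 1705636)
(G(1068) + 507144)*(h + 1226223) = (1561 + 507144)*(1705636 + 1226223) = 508705*2931859 = 1491451332595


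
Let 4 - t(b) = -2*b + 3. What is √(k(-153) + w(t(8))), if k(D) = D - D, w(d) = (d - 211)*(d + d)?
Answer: 2*I*√1649 ≈ 81.216*I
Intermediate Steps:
t(b) = 1 + 2*b (t(b) = 4 - (-2*b + 3) = 4 - (3 - 2*b) = 4 + (-3 + 2*b) = 1 + 2*b)
w(d) = 2*d*(-211 + d) (w(d) = (-211 + d)*(2*d) = 2*d*(-211 + d))
k(D) = 0
√(k(-153) + w(t(8))) = √(0 + 2*(1 + 2*8)*(-211 + (1 + 2*8))) = √(0 + 2*(1 + 16)*(-211 + (1 + 16))) = √(0 + 2*17*(-211 + 17)) = √(0 + 2*17*(-194)) = √(0 - 6596) = √(-6596) = 2*I*√1649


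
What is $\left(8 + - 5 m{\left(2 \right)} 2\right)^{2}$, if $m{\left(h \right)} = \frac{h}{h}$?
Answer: $4$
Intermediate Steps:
$m{\left(h \right)} = 1$
$\left(8 + - 5 m{\left(2 \right)} 2\right)^{2} = \left(8 + \left(-5\right) 1 \cdot 2\right)^{2} = \left(8 - 10\right)^{2} = \left(-2\right)^{2} = 4$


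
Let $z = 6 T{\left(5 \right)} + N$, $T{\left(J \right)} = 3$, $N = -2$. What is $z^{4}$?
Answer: $65536$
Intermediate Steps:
$z = 16$ ($z = 6 \cdot 3 - 2 = 18 - 2 = 16$)
$z^{4} = 16^{4} = 65536$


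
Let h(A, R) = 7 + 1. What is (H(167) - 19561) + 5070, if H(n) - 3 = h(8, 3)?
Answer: -14480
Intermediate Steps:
h(A, R) = 8
H(n) = 11 (H(n) = 3 + 8 = 11)
(H(167) - 19561) + 5070 = (11 - 19561) + 5070 = -19550 + 5070 = -14480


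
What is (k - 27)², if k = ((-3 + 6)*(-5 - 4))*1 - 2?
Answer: 3136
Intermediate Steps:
k = -29 (k = (3*(-9))*1 - 2 = -27*1 - 2 = -27 - 2 = -29)
(k - 27)² = (-29 - 27)² = (-56)² = 3136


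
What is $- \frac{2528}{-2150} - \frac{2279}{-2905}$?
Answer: $\frac{1224369}{624575} \approx 1.9603$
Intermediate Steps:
$- \frac{2528}{-2150} - \frac{2279}{-2905} = \left(-2528\right) \left(- \frac{1}{2150}\right) - - \frac{2279}{2905} = \frac{1264}{1075} + \frac{2279}{2905} = \frac{1224369}{624575}$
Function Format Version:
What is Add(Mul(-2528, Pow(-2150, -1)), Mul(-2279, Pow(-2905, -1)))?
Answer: Rational(1224369, 624575) ≈ 1.9603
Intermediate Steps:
Add(Mul(-2528, Pow(-2150, -1)), Mul(-2279, Pow(-2905, -1))) = Add(Mul(-2528, Rational(-1, 2150)), Mul(-2279, Rational(-1, 2905))) = Add(Rational(1264, 1075), Rational(2279, 2905)) = Rational(1224369, 624575)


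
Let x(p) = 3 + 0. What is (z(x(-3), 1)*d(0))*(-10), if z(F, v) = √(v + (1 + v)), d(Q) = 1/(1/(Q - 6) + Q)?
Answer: 60*√3 ≈ 103.92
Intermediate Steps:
x(p) = 3
d(Q) = 1/(Q + 1/(-6 + Q)) (d(Q) = 1/(1/(-6 + Q) + Q) = 1/(Q + 1/(-6 + Q)))
z(F, v) = √(1 + 2*v)
(z(x(-3), 1)*d(0))*(-10) = (√(1 + 2*1)*((-6 + 0)/(1 + 0² - 6*0)))*(-10) = (√(1 + 2)*(-6/(1 + 0 + 0)))*(-10) = (√3*(-6/1))*(-10) = (√3*(1*(-6)))*(-10) = (√3*(-6))*(-10) = -6*√3*(-10) = 60*√3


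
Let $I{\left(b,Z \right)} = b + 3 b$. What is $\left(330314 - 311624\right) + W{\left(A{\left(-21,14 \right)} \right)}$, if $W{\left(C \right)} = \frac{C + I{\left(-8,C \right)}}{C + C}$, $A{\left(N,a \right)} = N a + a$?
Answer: $\frac{1308339}{70} \approx 18691.0$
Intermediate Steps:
$A{\left(N,a \right)} = a + N a$
$I{\left(b,Z \right)} = 4 b$
$W{\left(C \right)} = \frac{-32 + C}{2 C}$ ($W{\left(C \right)} = \frac{C + 4 \left(-8\right)}{C + C} = \frac{C - 32}{2 C} = \left(-32 + C\right) \frac{1}{2 C} = \frac{-32 + C}{2 C}$)
$\left(330314 - 311624\right) + W{\left(A{\left(-21,14 \right)} \right)} = \left(330314 - 311624\right) + \frac{-32 + 14 \left(1 - 21\right)}{2 \cdot 14 \left(1 - 21\right)} = 18690 + \frac{-32 + 14 \left(-20\right)}{2 \cdot 14 \left(-20\right)} = 18690 + \frac{-32 - 280}{2 \left(-280\right)} = 18690 + \frac{1}{2} \left(- \frac{1}{280}\right) \left(-312\right) = 18690 + \frac{39}{70} = \frac{1308339}{70}$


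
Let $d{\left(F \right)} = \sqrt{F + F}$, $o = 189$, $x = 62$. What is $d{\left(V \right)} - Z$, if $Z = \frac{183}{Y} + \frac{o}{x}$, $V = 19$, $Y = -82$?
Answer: $- \frac{1038}{1271} + \sqrt{38} \approx 5.3477$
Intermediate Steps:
$d{\left(F \right)} = \sqrt{2} \sqrt{F}$ ($d{\left(F \right)} = \sqrt{2 F} = \sqrt{2} \sqrt{F}$)
$Z = \frac{1038}{1271}$ ($Z = \frac{183}{-82} + \frac{189}{62} = 183 \left(- \frac{1}{82}\right) + 189 \cdot \frac{1}{62} = - \frac{183}{82} + \frac{189}{62} = \frac{1038}{1271} \approx 0.81668$)
$d{\left(V \right)} - Z = \sqrt{2} \sqrt{19} - \frac{1038}{1271} = \sqrt{38} - \frac{1038}{1271} = - \frac{1038}{1271} + \sqrt{38}$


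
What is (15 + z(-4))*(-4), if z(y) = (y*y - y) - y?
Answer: -156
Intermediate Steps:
z(y) = y² - 2*y (z(y) = (y² - y) - y = y² - 2*y)
(15 + z(-4))*(-4) = (15 - 4*(-2 - 4))*(-4) = (15 - 4*(-6))*(-4) = (15 + 24)*(-4) = 39*(-4) = -156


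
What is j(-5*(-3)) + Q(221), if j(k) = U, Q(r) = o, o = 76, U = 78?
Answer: 154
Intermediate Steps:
Q(r) = 76
j(k) = 78
j(-5*(-3)) + Q(221) = 78 + 76 = 154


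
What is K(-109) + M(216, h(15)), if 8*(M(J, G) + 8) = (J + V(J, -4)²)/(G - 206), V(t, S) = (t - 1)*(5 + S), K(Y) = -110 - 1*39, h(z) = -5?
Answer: -311457/1688 ≈ -184.51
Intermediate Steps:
K(Y) = -149 (K(Y) = -110 - 39 = -149)
V(t, S) = (-1 + t)*(5 + S)
M(J, G) = -8 + (J + (-1 + J)²)/(8*(-206 + G)) (M(J, G) = -8 + ((J + (-5 - 1*(-4) + 5*J - 4*J)²)/(G - 206))/8 = -8 + ((J + (-5 + 4 + 5*J - 4*J)²)/(-206 + G))/8 = -8 + ((J + (-1 + J)²)/(-206 + G))/8 = -8 + (J + (-1 + J)²)/(8*(-206 + G)))
K(-109) + M(216, h(15)) = -149 + (13185 + 216² - 1*216 - 64*(-5))/(8*(-206 - 5)) = -149 + (⅛)*(13185 + 46656 - 216 + 320)/(-211) = -149 + (⅛)*(-1/211)*59945 = -149 - 59945/1688 = -311457/1688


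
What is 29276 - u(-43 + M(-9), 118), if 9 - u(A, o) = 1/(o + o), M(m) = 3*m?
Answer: 6907013/236 ≈ 29267.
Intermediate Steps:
u(A, o) = 9 - 1/(2*o) (u(A, o) = 9 - 1/(o + o) = 9 - 1/(2*o))
29276 - u(-43 + M(-9), 118) = 29276 - (9 - ½/118) = 29276 - (9 - ½*1/118) = 29276 - (9 - 1/236) = 29276 - 1*2123/236 = 29276 - 2123/236 = 6907013/236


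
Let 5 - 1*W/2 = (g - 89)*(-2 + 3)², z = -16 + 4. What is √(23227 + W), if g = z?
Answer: √23439 ≈ 153.10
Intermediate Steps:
z = -12
g = -12
W = 212 (W = 10 - 2*(-12 - 89)*(-2 + 3)² = 10 - (-202)*1² = 10 - (-202) = 10 - 2*(-101) = 10 + 202 = 212)
√(23227 + W) = √(23227 + 212) = √23439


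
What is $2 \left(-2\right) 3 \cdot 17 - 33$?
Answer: $-237$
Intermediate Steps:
$2 \left(-2\right) 3 \cdot 17 - 33 = \left(-4\right) 3 \cdot 17 - 33 = \left(-12\right) 17 - 33 = -204 - 33 = -237$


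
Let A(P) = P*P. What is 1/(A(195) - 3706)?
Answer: 1/34319 ≈ 2.9138e-5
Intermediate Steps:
A(P) = P²
1/(A(195) - 3706) = 1/(195² - 3706) = 1/(38025 - 3706) = 1/34319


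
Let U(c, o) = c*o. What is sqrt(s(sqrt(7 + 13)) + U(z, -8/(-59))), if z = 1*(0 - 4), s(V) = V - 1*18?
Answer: sqrt(-64546 + 6962*sqrt(5))/59 ≈ 3.751*I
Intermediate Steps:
s(V) = -18 + V (s(V) = V - 18 = -18 + V)
z = -4 (z = 1*(-4) = -4)
sqrt(s(sqrt(7 + 13)) + U(z, -8/(-59))) = sqrt((-18 + sqrt(7 + 13)) - (-32)/(-59)) = sqrt((-18 + sqrt(20)) - (-32)*(-1)/59) = sqrt((-18 + 2*sqrt(5)) - 4*8/59) = sqrt((-18 + 2*sqrt(5)) - 32/59) = sqrt(-1094/59 + 2*sqrt(5))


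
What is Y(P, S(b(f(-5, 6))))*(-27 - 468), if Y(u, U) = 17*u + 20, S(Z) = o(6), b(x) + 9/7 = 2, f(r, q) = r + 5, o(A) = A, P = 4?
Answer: -43560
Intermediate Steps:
f(r, q) = 5 + r
b(x) = 5/7 (b(x) = -9/7 + 2 = 5/7)
S(Z) = 6
Y(u, U) = 20 + 17*u
Y(P, S(b(f(-5, 6))))*(-27 - 468) = (20 + 17*4)*(-27 - 468) = (20 + 68)*(-495) = 88*(-495) = -43560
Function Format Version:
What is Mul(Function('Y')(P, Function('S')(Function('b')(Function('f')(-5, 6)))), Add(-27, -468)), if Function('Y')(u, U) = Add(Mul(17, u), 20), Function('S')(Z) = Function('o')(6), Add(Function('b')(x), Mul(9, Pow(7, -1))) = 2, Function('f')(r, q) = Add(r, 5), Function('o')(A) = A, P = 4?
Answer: -43560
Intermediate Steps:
Function('f')(r, q) = Add(5, r)
Function('b')(x) = Rational(5, 7) (Function('b')(x) = Add(Rational(-9, 7), 2) = Rational(5, 7))
Function('S')(Z) = 6
Function('Y')(u, U) = Add(20, Mul(17, u))
Mul(Function('Y')(P, Function('S')(Function('b')(Function('f')(-5, 6)))), Add(-27, -468)) = Mul(Add(20, Mul(17, 4)), Add(-27, -468)) = Mul(Add(20, 68), -495) = Mul(88, -495) = -43560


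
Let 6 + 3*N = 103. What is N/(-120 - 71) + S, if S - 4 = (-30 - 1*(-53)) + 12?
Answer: 22250/573 ≈ 38.831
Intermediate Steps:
N = 97/3 (N = -2 + (⅓)*103 = -2 + 103/3 = 97/3 ≈ 32.333)
S = 39 (S = 4 + ((-30 - 1*(-53)) + 12) = 4 + ((-30 + 53) + 12) = 4 + (23 + 12) = 4 + 35 = 39)
N/(-120 - 71) + S = (97/3)/(-120 - 71) + 39 = (97/3)/(-191) + 39 = -1/191*97/3 + 39 = -97/573 + 39 = 22250/573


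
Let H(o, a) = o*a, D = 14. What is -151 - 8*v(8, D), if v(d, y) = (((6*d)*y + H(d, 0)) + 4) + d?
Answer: -5623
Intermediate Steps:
H(o, a) = a*o
v(d, y) = 4 + d + 6*d*y (v(d, y) = (((6*d)*y + 0*d) + 4) + d = ((6*d*y + 0) + 4) + d = (6*d*y + 4) + d = (4 + 6*d*y) + d = 4 + d + 6*d*y)
-151 - 8*v(8, D) = -151 - 8*(4 + 8 + 6*8*14) = -151 - 8*(4 + 8 + 672) = -151 - 8*684 = -151 - 5472 = -5623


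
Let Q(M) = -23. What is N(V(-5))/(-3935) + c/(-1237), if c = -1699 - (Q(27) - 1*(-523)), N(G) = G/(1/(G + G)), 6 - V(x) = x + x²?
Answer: 8168161/4867595 ≈ 1.6781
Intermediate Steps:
V(x) = 6 - x - x² (V(x) = 6 - (x + x²) = 6 + (-x - x²) = 6 - x - x²)
N(G) = 2*G² (N(G) = G/(1/(2*G)) = G/((1/(2*G))) = G*(2*G) = 2*G²)
c = -2199 (c = -1699 - (-23 - 1*(-523)) = -1699 - (-23 + 523) = -1699 - 1*500 = -1699 - 500 = -2199)
N(V(-5))/(-3935) + c/(-1237) = (2*(6 - 1*(-5) - 1*(-5)²)²)/(-3935) - 2199/(-1237) = (2*(6 + 5 - 1*25)²)*(-1/3935) - 2199*(-1/1237) = (2*(6 + 5 - 25)²)*(-1/3935) + 2199/1237 = (2*(-14)²)*(-1/3935) + 2199/1237 = (2*196)*(-1/3935) + 2199/1237 = 392*(-1/3935) + 2199/1237 = -392/3935 + 2199/1237 = 8168161/4867595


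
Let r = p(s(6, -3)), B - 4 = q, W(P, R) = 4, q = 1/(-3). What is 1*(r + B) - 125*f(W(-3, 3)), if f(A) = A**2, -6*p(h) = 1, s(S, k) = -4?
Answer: -3993/2 ≈ -1996.5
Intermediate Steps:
q = -1/3 (q = 1*(-1/3) = -1/3 ≈ -0.33333)
p(h) = -1/6 (p(h) = -1/6*1 = -1/6)
B = 11/3 (B = 4 - 1/3 = 11/3 ≈ 3.6667)
r = -1/6 ≈ -0.16667
1*(r + B) - 125*f(W(-3, 3)) = 1*(-1/6 + 11/3) - 125*4**2 = 1*(7/2) - 125*16 = 7/2 - 2000 = -3993/2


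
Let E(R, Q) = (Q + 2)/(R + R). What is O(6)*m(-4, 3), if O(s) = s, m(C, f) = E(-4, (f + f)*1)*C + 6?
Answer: 60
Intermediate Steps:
E(R, Q) = (2 + Q)/(2*R) (E(R, Q) = (2 + Q)/((2*R)) = (2 + Q)*(1/(2*R)) = (2 + Q)/(2*R))
m(C, f) = 6 + C*(-¼ - f/4) (m(C, f) = ((½)*(2 + (f + f)*1)/(-4))*C + 6 = ((½)*(-¼)*(2 + (2*f)*1))*C + 6 = ((½)*(-¼)*(2 + 2*f))*C + 6 = (-¼ - f/4)*C + 6 = C*(-¼ - f/4) + 6 = 6 + C*(-¼ - f/4))
O(6)*m(-4, 3) = 6*(6 - ¼*(-4) - ¼*(-4)*3) = 6*(6 + 1 + 3) = 6*10 = 60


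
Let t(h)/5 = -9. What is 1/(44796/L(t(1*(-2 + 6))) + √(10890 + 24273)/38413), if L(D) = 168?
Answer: 77115641933078/20562335088549493 - 22586844*√3907/20562335088549493 ≈ 0.0037503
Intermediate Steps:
t(h) = -45 (t(h) = 5*(-9) = -45)
1/(44796/L(t(1*(-2 + 6))) + √(10890 + 24273)/38413) = 1/(44796/168 + √(10890 + 24273)/38413) = 1/(44796*(1/168) + √35163*(1/38413)) = 1/(3733/14 + (3*√3907)*(1/38413)) = 1/(3733/14 + 3*√3907/38413)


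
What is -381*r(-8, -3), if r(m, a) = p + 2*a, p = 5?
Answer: 381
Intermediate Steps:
r(m, a) = 5 + 2*a
-381*r(-8, -3) = -381*(5 + 2*(-3)) = -381*(5 - 6) = -381*(-1) = 381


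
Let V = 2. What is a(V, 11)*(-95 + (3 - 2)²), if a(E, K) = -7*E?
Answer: 1316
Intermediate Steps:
a(V, 11)*(-95 + (3 - 2)²) = (-7*2)*(-95 + (3 - 2)²) = -14*(-95 + 1²) = -14*(-95 + 1) = -14*(-94) = 1316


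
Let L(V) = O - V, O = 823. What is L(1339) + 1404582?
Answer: 1404066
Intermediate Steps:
L(V) = 823 - V
L(1339) + 1404582 = (823 - 1*1339) + 1404582 = (823 - 1339) + 1404582 = -516 + 1404582 = 1404066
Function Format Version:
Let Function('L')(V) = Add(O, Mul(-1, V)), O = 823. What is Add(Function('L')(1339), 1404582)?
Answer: 1404066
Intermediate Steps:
Function('L')(V) = Add(823, Mul(-1, V))
Add(Function('L')(1339), 1404582) = Add(Add(823, Mul(-1, 1339)), 1404582) = Add(Add(823, -1339), 1404582) = Add(-516, 1404582) = 1404066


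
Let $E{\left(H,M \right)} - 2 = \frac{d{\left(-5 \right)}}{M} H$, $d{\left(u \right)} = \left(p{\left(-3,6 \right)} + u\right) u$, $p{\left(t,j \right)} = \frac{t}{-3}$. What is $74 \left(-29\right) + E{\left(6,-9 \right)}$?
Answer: $- \frac{6472}{3} \approx -2157.3$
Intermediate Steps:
$p{\left(t,j \right)} = - \frac{t}{3}$ ($p{\left(t,j \right)} = t \left(- \frac{1}{3}\right) = - \frac{t}{3}$)
$d{\left(u \right)} = u \left(1 + u\right)$ ($d{\left(u \right)} = \left(\left(- \frac{1}{3}\right) \left(-3\right) + u\right) u = \left(1 + u\right) u = u \left(1 + u\right)$)
$E{\left(H,M \right)} = 2 + \frac{20 H}{M}$ ($E{\left(H,M \right)} = 2 + \frac{\left(-5\right) \left(1 - 5\right)}{M} H = 2 + \frac{\left(-5\right) \left(-4\right)}{M} H = 2 + \frac{20}{M} H = 2 + \frac{20 H}{M}$)
$74 \left(-29\right) + E{\left(6,-9 \right)} = 74 \left(-29\right) + \left(2 + 20 \cdot 6 \frac{1}{-9}\right) = -2146 + \left(2 + 20 \cdot 6 \left(- \frac{1}{9}\right)\right) = -2146 + \left(2 - \frac{40}{3}\right) = -2146 - \frac{34}{3} = - \frac{6472}{3}$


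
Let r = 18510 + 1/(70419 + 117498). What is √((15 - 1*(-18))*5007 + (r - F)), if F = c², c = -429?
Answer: I*√10593839478783/187917 ≈ 17.32*I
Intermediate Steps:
F = 184041 (F = (-429)² = 184041)
r = 3478343671/187917 (r = 18510 + 1/187917 = 3478343671/187917 ≈ 18510.)
√((15 - 1*(-18))*5007 + (r - F)) = √((15 - 1*(-18))*5007 + (3478343671/187917 - 1*184041)) = √((15 + 18)*5007 + (3478343671/187917 - 184041)) = √(33*5007 - 31106088926/187917) = √(165231 - 31106088926/187917) = √(-56375099/187917) = I*√10593839478783/187917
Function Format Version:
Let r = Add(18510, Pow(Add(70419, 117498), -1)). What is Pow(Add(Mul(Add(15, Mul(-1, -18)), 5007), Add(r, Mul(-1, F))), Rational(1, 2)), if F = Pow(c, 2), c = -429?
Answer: Mul(Rational(1, 187917), I, Pow(10593839478783, Rational(1, 2))) ≈ Mul(17.320, I)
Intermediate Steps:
F = 184041 (F = Pow(-429, 2) = 184041)
r = Rational(3478343671, 187917) (r = Add(18510, Pow(187917, -1)) = Add(18510, Rational(1, 187917)) = Rational(3478343671, 187917) ≈ 18510.)
Pow(Add(Mul(Add(15, Mul(-1, -18)), 5007), Add(r, Mul(-1, F))), Rational(1, 2)) = Pow(Add(Mul(Add(15, Mul(-1, -18)), 5007), Add(Rational(3478343671, 187917), Mul(-1, 184041))), Rational(1, 2)) = Pow(Add(Mul(Add(15, 18), 5007), Add(Rational(3478343671, 187917), -184041)), Rational(1, 2)) = Pow(Add(Mul(33, 5007), Rational(-31106088926, 187917)), Rational(1, 2)) = Pow(Add(165231, Rational(-31106088926, 187917)), Rational(1, 2)) = Pow(Rational(-56375099, 187917), Rational(1, 2)) = Mul(Rational(1, 187917), I, Pow(10593839478783, Rational(1, 2)))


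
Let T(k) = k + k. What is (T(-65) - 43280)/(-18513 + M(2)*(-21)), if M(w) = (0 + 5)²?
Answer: 7235/3173 ≈ 2.2802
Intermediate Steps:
T(k) = 2*k
M(w) = 25 (M(w) = 5² = 25)
(T(-65) - 43280)/(-18513 + M(2)*(-21)) = (2*(-65) - 43280)/(-18513 + 25*(-21)) = (-130 - 43280)/(-18513 - 525) = -43410/(-19038) = -43410*(-1/19038) = 7235/3173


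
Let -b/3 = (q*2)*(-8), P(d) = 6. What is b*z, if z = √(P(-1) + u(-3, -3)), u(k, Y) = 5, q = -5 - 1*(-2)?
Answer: -144*√11 ≈ -477.59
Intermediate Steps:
q = -3 (q = -5 + 2 = -3)
b = -144 (b = -3*(-3*2)*(-8) = -(-18)*(-8) = -3*48 = -144)
z = √11 (z = √(6 + 5) = √11 ≈ 3.3166)
b*z = -144*√11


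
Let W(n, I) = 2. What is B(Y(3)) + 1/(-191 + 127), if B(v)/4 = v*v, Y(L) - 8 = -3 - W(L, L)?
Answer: 2303/64 ≈ 35.984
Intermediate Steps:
Y(L) = 3 (Y(L) = 8 + (-3 - 1*2) = 8 + (-3 - 2) = 8 - 5 = 3)
B(v) = 4*v**2 (B(v) = 4*(v*v) = 4*v**2)
B(Y(3)) + 1/(-191 + 127) = 4*3**2 + 1/(-191 + 127) = 4*9 + 1/(-64) = 36 - 1/64 = 2303/64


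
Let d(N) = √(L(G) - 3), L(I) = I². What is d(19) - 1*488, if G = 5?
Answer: -488 + √22 ≈ -483.31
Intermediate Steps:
d(N) = √22 (d(N) = √(5² - 3) = √(25 - 3) = √22)
d(19) - 1*488 = √22 - 1*488 = √22 - 488 = -488 + √22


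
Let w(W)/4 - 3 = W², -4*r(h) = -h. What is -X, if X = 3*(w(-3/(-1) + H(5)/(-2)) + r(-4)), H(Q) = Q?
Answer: -36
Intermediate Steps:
r(h) = h/4 (r(h) = -(-1)*h/4 = h/4)
w(W) = 12 + 4*W²
X = 36 (X = 3*((12 + 4*(-3/(-1) + 5/(-2))²) + (¼)*(-4)) = 3*((12 + 4*(-3*(-1) + 5*(-½))²) - 1) = 3*((12 + 4*(3 - 5/2)²) - 1) = 3*((12 + 4*(½)²) - 1) = 3*((12 + 4*(¼)) - 1) = 3*((12 + 1) - 1) = 3*(13 - 1) = 3*12 = 36)
-X = -1*36 = -36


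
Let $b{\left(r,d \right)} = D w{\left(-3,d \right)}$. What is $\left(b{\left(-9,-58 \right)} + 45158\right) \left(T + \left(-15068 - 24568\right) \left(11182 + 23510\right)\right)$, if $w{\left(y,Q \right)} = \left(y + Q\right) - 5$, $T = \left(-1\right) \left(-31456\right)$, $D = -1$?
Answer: $-62183934146944$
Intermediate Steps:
$T = 31456$
$w{\left(y,Q \right)} = -5 + Q + y$ ($w{\left(y,Q \right)} = \left(Q + y\right) - 5 = -5 + Q + y$)
$b{\left(r,d \right)} = 8 - d$ ($b{\left(r,d \right)} = - (-5 + d - 3) = - (-8 + d) = 8 - d$)
$\left(b{\left(-9,-58 \right)} + 45158\right) \left(T + \left(-15068 - 24568\right) \left(11182 + 23510\right)\right) = \left(\left(8 - -58\right) + 45158\right) \left(31456 + \left(-15068 - 24568\right) \left(11182 + 23510\right)\right) = \left(\left(8 + 58\right) + 45158\right) \left(31456 - 1375052112\right) = \left(66 + 45158\right) \left(31456 - 1375052112\right) = 45224 \left(-1375020656\right) = -62183934146944$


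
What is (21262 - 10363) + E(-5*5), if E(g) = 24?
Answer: 10923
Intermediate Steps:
(21262 - 10363) + E(-5*5) = (21262 - 10363) + 24 = 10899 + 24 = 10923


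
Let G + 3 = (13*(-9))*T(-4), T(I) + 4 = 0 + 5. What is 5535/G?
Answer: -369/8 ≈ -46.125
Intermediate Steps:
T(I) = 1 (T(I) = -4 + (0 + 5) = -4 + 5 = 1)
G = -120 (G = -3 + (13*(-9))*1 = -3 - 117*1 = -3 - 117 = -120)
5535/G = 5535/(-120) = 5535*(-1/120) = -369/8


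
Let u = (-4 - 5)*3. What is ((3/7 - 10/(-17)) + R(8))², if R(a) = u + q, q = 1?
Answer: 8838729/14161 ≈ 624.16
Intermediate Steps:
u = -27 (u = -9*3 = -27)
R(a) = -26 (R(a) = -27 + 1 = -26)
((3/7 - 10/(-17)) + R(8))² = ((3/7 - 10/(-17)) - 26)² = ((3*(⅐) - 10*(-1/17)) - 26)² = ((3/7 + 10/17) - 26)² = (121/119 - 26)² = (-2973/119)² = 8838729/14161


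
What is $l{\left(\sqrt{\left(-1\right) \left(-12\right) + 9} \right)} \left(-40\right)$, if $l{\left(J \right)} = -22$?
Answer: $880$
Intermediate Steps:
$l{\left(\sqrt{\left(-1\right) \left(-12\right) + 9} \right)} \left(-40\right) = \left(-22\right) \left(-40\right) = 880$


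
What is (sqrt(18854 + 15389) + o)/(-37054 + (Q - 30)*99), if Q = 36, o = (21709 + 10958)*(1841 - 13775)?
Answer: 194923989/18230 - 11*sqrt(283)/36460 ≈ 10692.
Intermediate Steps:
o = -389847978 (o = 32667*(-11934) = -389847978)
(sqrt(18854 + 15389) + o)/(-37054 + (Q - 30)*99) = (sqrt(18854 + 15389) - 389847978)/(-37054 + (36 - 30)*99) = (sqrt(34243) - 389847978)/(-37054 + 6*99) = (11*sqrt(283) - 389847978)/(-37054 + 594) = (-389847978 + 11*sqrt(283))/(-36460) = (-389847978 + 11*sqrt(283))*(-1/36460) = 194923989/18230 - 11*sqrt(283)/36460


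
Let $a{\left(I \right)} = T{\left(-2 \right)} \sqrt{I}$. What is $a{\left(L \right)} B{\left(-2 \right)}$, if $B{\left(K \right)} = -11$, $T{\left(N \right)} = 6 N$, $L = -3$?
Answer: $132 i \sqrt{3} \approx 228.63 i$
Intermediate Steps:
$a{\left(I \right)} = - 12 \sqrt{I}$ ($a{\left(I \right)} = 6 \left(-2\right) \sqrt{I} = - 12 \sqrt{I}$)
$a{\left(L \right)} B{\left(-2 \right)} = - 12 \sqrt{-3} \left(-11\right) = - 12 i \sqrt{3} \left(-11\right) = 132 i \sqrt{3}$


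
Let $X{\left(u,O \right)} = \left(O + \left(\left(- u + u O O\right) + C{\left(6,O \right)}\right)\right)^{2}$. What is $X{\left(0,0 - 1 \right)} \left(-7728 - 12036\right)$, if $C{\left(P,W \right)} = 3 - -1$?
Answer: $-177876$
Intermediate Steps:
$C{\left(P,W \right)} = 4$ ($C{\left(P,W \right)} = 3 + 1 = 4$)
$X{\left(u,O \right)} = \left(4 + O - u + u O^{2}\right)^{2}$ ($X{\left(u,O \right)} = \left(O + \left(\left(- u + u O O\right) + 4\right)\right)^{2} = \left(O + \left(\left(- u + O u O\right) + 4\right)\right)^{2} = \left(O + \left(\left(- u + u O^{2}\right) + 4\right)\right)^{2} = \left(O + \left(4 - u + u O^{2}\right)\right)^{2} = \left(4 + O - u + u O^{2}\right)^{2}$)
$X{\left(0,0 - 1 \right)} \left(-7728 - 12036\right) = \left(4 + \left(0 - 1\right) - 0 + 0 \left(0 - 1\right)^{2}\right)^{2} \left(-7728 - 12036\right) = \left(4 + \left(0 - 1\right) + 0 + 0 \left(0 - 1\right)^{2}\right)^{2} \left(-19764\right) = \left(4 - 1 + 0 + 0 \left(-1\right)^{2}\right)^{2} \left(-19764\right) = \left(4 - 1 + 0 + 0 \cdot 1\right)^{2} \left(-19764\right) = \left(4 - 1 + 0 + 0\right)^{2} \left(-19764\right) = 3^{2} \left(-19764\right) = 9 \left(-19764\right) = -177876$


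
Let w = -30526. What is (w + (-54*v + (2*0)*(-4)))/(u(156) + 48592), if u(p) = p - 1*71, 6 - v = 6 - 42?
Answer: -32794/48677 ≈ -0.67371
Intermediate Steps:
v = 42 (v = 6 - (6 - 42) = 6 - 1*(-36) = 6 + 36 = 42)
u(p) = -71 + p (u(p) = p - 71 = -71 + p)
(w + (-54*v + (2*0)*(-4)))/(u(156) + 48592) = (-30526 + (-54*42 + (2*0)*(-4)))/((-71 + 156) + 48592) = (-30526 + (-2268 + 0*(-4)))/(85 + 48592) = (-30526 + (-2268 + 0))/48677 = (-30526 - 2268)*(1/48677) = -32794*1/48677 = -32794/48677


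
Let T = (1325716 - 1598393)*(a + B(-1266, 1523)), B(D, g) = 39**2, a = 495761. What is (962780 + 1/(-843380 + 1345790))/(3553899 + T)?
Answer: -483710299801/68123686089636150 ≈ -7.1005e-6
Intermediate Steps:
B(D, g) = 1521
T = -135597363914 (T = (1325716 - 1598393)*(495761 + 1521) = -272677*497282 = -135597363914)
(962780 + 1/(-843380 + 1345790))/(3553899 + T) = (962780 + 1/(-843380 + 1345790))/(3553899 - 135597363914) = (962780 + 1/502410)/(-135593810015) = (962780 + 1/502410)*(-1/135593810015) = (483710299801/502410)*(-1/135593810015) = -483710299801/68123686089636150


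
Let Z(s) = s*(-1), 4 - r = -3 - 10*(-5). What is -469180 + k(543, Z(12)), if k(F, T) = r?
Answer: -469223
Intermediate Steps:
r = -43 (r = 4 - (-3 - 10*(-5)) = 4 - (-3 + 50) = 4 - 1*47 = 4 - 47 = -43)
Z(s) = -s
k(F, T) = -43
-469180 + k(543, Z(12)) = -469180 - 43 = -469223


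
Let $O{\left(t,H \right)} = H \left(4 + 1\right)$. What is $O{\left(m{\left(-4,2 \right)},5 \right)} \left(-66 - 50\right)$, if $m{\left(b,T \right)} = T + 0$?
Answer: $-2900$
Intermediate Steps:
$m{\left(b,T \right)} = T$
$O{\left(t,H \right)} = 5 H$ ($O{\left(t,H \right)} = H 5 = 5 H$)
$O{\left(m{\left(-4,2 \right)},5 \right)} \left(-66 - 50\right) = 5 \cdot 5 \left(-66 - 50\right) = 25 \left(-116\right) = -2900$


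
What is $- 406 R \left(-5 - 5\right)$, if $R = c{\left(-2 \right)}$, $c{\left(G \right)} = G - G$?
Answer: $0$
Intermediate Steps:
$c{\left(G \right)} = 0$
$R = 0$
$- 406 R \left(-5 - 5\right) = - 406 \cdot 0 \left(-5 - 5\right) = - 406 \cdot 0 \left(-10\right) = - 406 \cdot 0 = \left(-1\right) 0 = 0$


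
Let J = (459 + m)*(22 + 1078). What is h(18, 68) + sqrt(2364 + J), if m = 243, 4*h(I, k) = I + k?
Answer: 43/2 + 2*sqrt(193641) ≈ 901.59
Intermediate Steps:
h(I, k) = I/4 + k/4 (h(I, k) = (I + k)/4 = I/4 + k/4)
J = 772200 (J = (459 + 243)*(22 + 1078) = 702*1100 = 772200)
h(18, 68) + sqrt(2364 + J) = ((1/4)*18 + (1/4)*68) + sqrt(2364 + 772200) = (9/2 + 17) + sqrt(774564) = 43/2 + 2*sqrt(193641)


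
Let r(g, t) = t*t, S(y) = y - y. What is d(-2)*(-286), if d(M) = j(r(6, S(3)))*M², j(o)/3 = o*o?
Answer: 0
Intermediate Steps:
S(y) = 0
r(g, t) = t²
j(o) = 3*o² (j(o) = 3*(o*o) = 3*o²)
d(M) = 0 (d(M) = (3*(0²)²)*M² = (3*0²)*M² = (3*0)*M² = 0*M² = 0)
d(-2)*(-286) = 0*(-286) = 0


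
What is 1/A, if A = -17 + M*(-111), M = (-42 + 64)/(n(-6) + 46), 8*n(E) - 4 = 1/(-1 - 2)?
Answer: -1115/77563 ≈ -0.014375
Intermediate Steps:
n(E) = 11/24 (n(E) = ½ + 1/(8*(-1 - 2)) = ½ + (⅛)/(-3) = ½ + (⅛)*(-⅓) = ½ - 1/24 = 11/24)
M = 528/1115 (M = (-42 + 64)/(11/24 + 46) = 22/(1115/24) = 22*(24/1115) = 528/1115 ≈ 0.47354)
A = -77563/1115 (A = -17 + (528/1115)*(-111) = -17 - 58608/1115 = -77563/1115 ≈ -69.563)
1/A = 1/(-77563/1115) = -1115/77563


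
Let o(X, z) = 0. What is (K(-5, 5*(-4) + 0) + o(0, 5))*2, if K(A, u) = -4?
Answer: -8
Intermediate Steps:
(K(-5, 5*(-4) + 0) + o(0, 5))*2 = (-4 + 0)*2 = -4*2 = -8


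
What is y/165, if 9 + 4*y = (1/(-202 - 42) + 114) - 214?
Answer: -26597/161040 ≈ -0.16516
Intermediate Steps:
y = -26597/976 (y = -9/4 + ((1/(-202 - 42) + 114) - 214)/4 = -9/4 + ((1/(-244) + 114) - 214)/4 = -9/4 + ((-1/244 + 114) - 214)/4 = -9/4 + (27815/244 - 214)/4 = -9/4 + (1/4)*(-24401/244) = -9/4 - 24401/976 = -26597/976 ≈ -27.251)
y/165 = -26597/976/165 = -26597/976*1/165 = -26597/161040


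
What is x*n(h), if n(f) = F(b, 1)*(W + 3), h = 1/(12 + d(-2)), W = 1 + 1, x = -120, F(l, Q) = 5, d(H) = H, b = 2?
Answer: -3000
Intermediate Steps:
W = 2
h = ⅒ (h = 1/(12 - 2) = 1/10 = ⅒ ≈ 0.10000)
n(f) = 25 (n(f) = 5*(2 + 3) = 5*5 = 25)
x*n(h) = -120*25 = -3000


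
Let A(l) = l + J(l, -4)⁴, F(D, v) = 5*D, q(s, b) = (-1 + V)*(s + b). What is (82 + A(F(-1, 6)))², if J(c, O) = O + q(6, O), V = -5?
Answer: 4305065769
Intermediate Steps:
q(s, b) = -6*b - 6*s (q(s, b) = (-1 - 5)*(s + b) = -6*(b + s) = -6*b - 6*s)
J(c, O) = -36 - 5*O (J(c, O) = O + (-6*O - 6*6) = O + (-6*O - 36) = O + (-36 - 6*O) = -36 - 5*O)
A(l) = 65536 + l (A(l) = l + (-36 - 5*(-4))⁴ = l + (-36 + 20)⁴ = l + (-16)⁴ = l + 65536 = 65536 + l)
(82 + A(F(-1, 6)))² = (82 + (65536 + 5*(-1)))² = (82 + (65536 - 5))² = (82 + 65531)² = 65613² = 4305065769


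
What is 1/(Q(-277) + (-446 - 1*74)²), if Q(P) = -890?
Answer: 1/269510 ≈ 3.7104e-6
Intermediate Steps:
1/(Q(-277) + (-446 - 1*74)²) = 1/(-890 + (-446 - 1*74)²) = 1/(-890 + (-446 - 74)²) = 1/(-890 + (-520)²) = 1/(-890 + 270400) = 1/269510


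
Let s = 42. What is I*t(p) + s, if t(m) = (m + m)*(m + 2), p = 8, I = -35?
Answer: -5558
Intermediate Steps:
t(m) = 2*m*(2 + m) (t(m) = (2*m)*(2 + m) = 2*m*(2 + m))
I*t(p) + s = -70*8*(2 + 8) + 42 = -70*8*10 + 42 = -35*160 + 42 = -5600 + 42 = -5558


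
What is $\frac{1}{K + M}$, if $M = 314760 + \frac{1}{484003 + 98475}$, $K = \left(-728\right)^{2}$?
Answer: $\frac{582478}{492044795633} \approx 1.1838 \cdot 10^{-6}$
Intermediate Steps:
$K = 529984$
$M = \frac{183340775281}{582478}$ ($M = 314760 + \frac{1}{582478} = \frac{183340775281}{582478} \approx 3.1476 \cdot 10^{5}$)
$\frac{1}{K + M} = \frac{1}{529984 + \frac{183340775281}{582478}} = \frac{1}{\frac{492044795633}{582478}} = \frac{582478}{492044795633}$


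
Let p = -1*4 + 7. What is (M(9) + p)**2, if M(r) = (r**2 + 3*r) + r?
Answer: 14400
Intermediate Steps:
M(r) = r**2 + 4*r
p = 3 (p = -4 + 7 = 3)
(M(9) + p)**2 = (9*(4 + 9) + 3)**2 = (9*13 + 3)**2 = (117 + 3)**2 = 120**2 = 14400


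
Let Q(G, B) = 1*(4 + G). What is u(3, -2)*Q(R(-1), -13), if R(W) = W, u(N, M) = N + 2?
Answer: 15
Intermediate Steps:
u(N, M) = 2 + N
Q(G, B) = 4 + G
u(3, -2)*Q(R(-1), -13) = (2 + 3)*(4 - 1) = 5*3 = 15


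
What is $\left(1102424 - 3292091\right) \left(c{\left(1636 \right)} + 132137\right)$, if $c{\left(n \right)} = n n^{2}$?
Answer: $-9588288141765531$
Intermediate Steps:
$c{\left(n \right)} = n^{3}$
$\left(1102424 - 3292091\right) \left(c{\left(1636 \right)} + 132137\right) = \left(1102424 - 3292091\right) \left(1636^{3} + 132137\right) = - 2189667 \left(4378747456 + 132137\right) = \left(-2189667\right) 4378879593 = -9588288141765531$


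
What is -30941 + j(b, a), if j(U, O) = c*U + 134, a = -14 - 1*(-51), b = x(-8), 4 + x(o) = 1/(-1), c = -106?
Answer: -30277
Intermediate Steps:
x(o) = -5 (x(o) = -4 + 1/(-1) = -4 - 1 = -5)
b = -5
a = 37 (a = -14 + 51 = 37)
j(U, O) = 134 - 106*U (j(U, O) = -106*U + 134 = 134 - 106*U)
-30941 + j(b, a) = -30941 + (134 - 106*(-5)) = -30941 + (134 + 530) = -30941 + 664 = -30277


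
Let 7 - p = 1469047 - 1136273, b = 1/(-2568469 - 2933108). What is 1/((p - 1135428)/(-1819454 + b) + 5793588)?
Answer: 10009866278959/57993049232769358407 ≈ 1.7260e-7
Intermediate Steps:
b = -1/5501577 (b = 1/(-5501577) = -1/5501577 ≈ -1.8177e-7)
p = -332767 (p = 7 - (1469047 - 1136273) = 7 - 1*332774 = 7 - 332774 = -332767)
1/((p - 1135428)/(-1819454 + b) + 5793588) = 1/((-332767 - 1135428)/(-1819454 - 1/5501577) + 5793588) = 1/(-1468195/(-10009866278959/5501577) + 5793588) = 1/(-1468195*(-5501577/10009866278959) + 5793588) = 1/(8077387843515/10009866278959 + 5793588) = 1/(57993049232769358407/10009866278959) = 10009866278959/57993049232769358407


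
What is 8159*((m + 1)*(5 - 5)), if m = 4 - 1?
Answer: 0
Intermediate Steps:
m = 3
8159*((m + 1)*(5 - 5)) = 8159*((3 + 1)*(5 - 5)) = 8159*(4*0) = 8159*0 = 0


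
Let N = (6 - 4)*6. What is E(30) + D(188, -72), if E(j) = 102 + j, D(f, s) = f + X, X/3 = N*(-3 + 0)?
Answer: 212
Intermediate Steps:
N = 12 (N = 2*6 = 12)
X = -108 (X = 3*(12*(-3 + 0)) = 3*(12*(-3)) = 3*(-36) = -108)
D(f, s) = -108 + f (D(f, s) = f - 108 = -108 + f)
E(30) + D(188, -72) = (102 + 30) + (-108 + 188) = 132 + 80 = 212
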